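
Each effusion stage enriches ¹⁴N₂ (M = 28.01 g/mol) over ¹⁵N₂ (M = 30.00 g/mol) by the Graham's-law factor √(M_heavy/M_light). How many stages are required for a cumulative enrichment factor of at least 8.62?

Single-stage factor α = √(30.00/28.01), so ln α = ½ ln(1.07105) = 0.03432.
Need α^N ≥ 8.62 ⇒ N ≥ ln(8.62) / ln α = 2.154 / 0.03432 = 62.77.
So at least 63 stages are needed.

63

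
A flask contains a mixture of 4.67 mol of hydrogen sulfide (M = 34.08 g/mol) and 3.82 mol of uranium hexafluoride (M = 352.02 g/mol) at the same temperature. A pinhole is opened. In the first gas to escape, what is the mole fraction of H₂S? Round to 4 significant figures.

0.7971

Rate_i ∝ x_i/√M_i (Graham's law weighted by mole fraction), so the effusate composition follows n_i/√M_i.
So x_H₂S in the escaping gas = (n_H₂S/√M_H₂S) / Σ(n_i/√M_i)
= (4.67/√34.08) / (4.67/√34.08 + 3.82/√352.02) = 0.8000/(0.8000 + 0.2036) = 0.7971.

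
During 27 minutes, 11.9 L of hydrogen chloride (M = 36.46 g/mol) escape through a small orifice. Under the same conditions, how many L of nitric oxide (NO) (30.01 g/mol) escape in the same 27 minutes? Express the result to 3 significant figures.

By Graham's law, rate_NO/rate_HCl = √(M_HCl/M_NO) = √(36.46/30.01) = √1.215 = 1.102.
So the volume for NO is 11.9 × 1.102 = 13.1 L.

13.1 L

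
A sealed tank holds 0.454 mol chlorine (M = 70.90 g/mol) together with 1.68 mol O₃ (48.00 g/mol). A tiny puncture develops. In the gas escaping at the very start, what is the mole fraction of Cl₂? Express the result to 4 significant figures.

Rate_i ∝ x_i/√M_i (Graham's law weighted by mole fraction), so the effusate composition follows n_i/√M_i.
Mole fraction of Cl₂ in the effusate = (n_Cl₂/√M_Cl₂) / (n_Cl₂/√M_Cl₂ + n_O₃/√M_O₃)
= (0.454/√70.90) / (0.454/√70.90 + 1.68/√48.00) = 0.05392/(0.05392 + 0.2425) = 0.1819.

0.1819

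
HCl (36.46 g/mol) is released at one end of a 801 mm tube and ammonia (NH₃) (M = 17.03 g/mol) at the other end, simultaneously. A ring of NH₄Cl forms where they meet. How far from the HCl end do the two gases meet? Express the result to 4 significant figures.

325.2 mm

In equal time, each gas travels a distance ∝ its rate ∝ 1/√M, so d_HCl/d_NH₃ = √(M_NH₃/M_HCl) = √(17.03/36.46) = 0.6834.
With d_HCl + d_NH₃ = 801 mm, d_NH₃ = 801/(1 + 0.6834) = 475.8 mm.
d_HCl = 801 − 475.8 = 325.2 mm.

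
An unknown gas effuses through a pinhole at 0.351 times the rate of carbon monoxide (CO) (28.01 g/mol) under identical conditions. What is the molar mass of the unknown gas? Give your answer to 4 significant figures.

227.4 g/mol

Graham's law gives rate_X/rate_CO = √(M_CO/M_X).
0.351 = √(28.01/M_X)
M_X = 28.01 / 0.351² = 28.01 / 0.1232 = 227.4 g/mol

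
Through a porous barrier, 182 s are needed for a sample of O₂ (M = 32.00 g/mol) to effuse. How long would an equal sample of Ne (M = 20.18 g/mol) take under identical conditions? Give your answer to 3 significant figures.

By Graham's law, t_Ne/t_O₂ = √(M_Ne/M_O₂) = √(20.18/32.00) = √0.6306 = 0.7941.
So the time for Ne is 182 × 0.7941 = 145 s.

145 s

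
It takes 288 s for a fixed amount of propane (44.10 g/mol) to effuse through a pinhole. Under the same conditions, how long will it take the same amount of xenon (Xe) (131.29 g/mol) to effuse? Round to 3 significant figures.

Since effusion rate ∝ 1/√M, t_Xe/t_C₃H₈ = √(M_Xe/M_C₃H₈) = √(131.29/44.10) = √2.977 = 1.725.
So the time for Xe is 288 × 1.725 = 497 s.

497 s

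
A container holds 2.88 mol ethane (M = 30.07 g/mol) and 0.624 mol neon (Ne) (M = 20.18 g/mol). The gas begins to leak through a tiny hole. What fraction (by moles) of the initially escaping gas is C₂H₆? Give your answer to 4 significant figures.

0.7908

Each component's effusion rate ∝ (its partial pressure)·(1/√M) ∝ n_i/√M_i.
x_C₂H₆(eff) = (n_C₂H₆/√M_C₂H₆) / (n_C₂H₆/√M_C₂H₆ + n_Ne/√M_Ne)
= (2.88/√30.07) / (2.88/√30.07 + 0.624/√20.18) = 0.5252/(0.5252 + 0.1389) = 0.7908.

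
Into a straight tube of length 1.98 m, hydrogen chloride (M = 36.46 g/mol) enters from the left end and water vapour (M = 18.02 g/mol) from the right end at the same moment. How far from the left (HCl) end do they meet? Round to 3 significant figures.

0.817 m

In equal time, each gas travels a distance ∝ its rate ∝ 1/√M, so d_HCl/d_H₂O = √(M_H₂O/M_HCl) = √(18.02/36.46) = 0.7030.
With d_HCl + d_H₂O = 1.98 m, d_H₂O = 1.98/(1 + 0.7030) = 1.163 m.
d_HCl = 1.98 − 1.163 = 0.817 m.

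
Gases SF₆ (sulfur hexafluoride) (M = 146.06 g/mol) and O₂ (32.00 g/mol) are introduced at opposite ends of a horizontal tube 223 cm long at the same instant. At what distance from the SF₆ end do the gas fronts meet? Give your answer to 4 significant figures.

71.10 cm

The fronts meet when d_SF₆ + d_O₂ = L with d_SF₆/d_O₂ = √(M_O₂/M_SF₆) (Graham's law). Here √(M_O₂/M_SF₆) = √(32.00/146.06) = 0.4681.
With d_SF₆ + d_O₂ = 223 cm, d_O₂ = 223/(1 + 0.4681) = 151.9 cm.
d_SF₆ = 223 − 151.9 = 71.10 cm.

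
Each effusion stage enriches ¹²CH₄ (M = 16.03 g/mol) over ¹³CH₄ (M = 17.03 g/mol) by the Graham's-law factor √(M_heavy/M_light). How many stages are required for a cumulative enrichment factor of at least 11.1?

With α = √(17.03/16.03) per stage, ln α = ½ ln(1.06238) = 0.03026.
Need α^N ≥ 11.1 ⇒ N ≥ ln(11.1) / ln α = 2.407 / 0.03026 = 79.55.
Rounding up, N = 80 stages.

80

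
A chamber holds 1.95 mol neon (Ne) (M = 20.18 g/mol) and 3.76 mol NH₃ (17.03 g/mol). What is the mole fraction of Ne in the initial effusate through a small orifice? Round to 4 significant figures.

Each component's effusion rate ∝ (its partial pressure)·(1/√M) ∝ n_i/√M_i.
Mole fraction of Ne in the effusate = (n_Ne/√M_Ne) / (n_Ne/√M_Ne + n_NH₃/√M_NH₃)
= (1.95/√20.18) / (1.95/√20.18 + 3.76/√17.03) = 0.4341/(0.4341 + 0.9111) = 0.3227.

0.3227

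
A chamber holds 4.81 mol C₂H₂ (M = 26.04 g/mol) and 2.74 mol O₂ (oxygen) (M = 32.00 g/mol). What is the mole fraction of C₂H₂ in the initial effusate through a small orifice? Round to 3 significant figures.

The effusion rate of species i is ∝ p_i/√M_i ∝ n_i/√M_i.
So x_C₂H₂ in the escaping gas = (n_C₂H₂/√M_C₂H₂) / Σ(n_i/√M_i)
= (4.81/√26.04) / (4.81/√26.04 + 2.74/√32.00) = 0.9426/(0.9426 + 0.4844) = 0.661.

0.661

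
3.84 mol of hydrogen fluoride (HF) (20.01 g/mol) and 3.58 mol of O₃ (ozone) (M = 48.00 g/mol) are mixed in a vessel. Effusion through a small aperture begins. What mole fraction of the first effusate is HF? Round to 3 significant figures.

0.624

Rate_i ∝ x_i/√M_i (Graham's law weighted by mole fraction), so the effusate composition follows n_i/√M_i.
So x_HF in the escaping gas = (n_HF/√M_HF) / Σ(n_i/√M_i)
= (3.84/√20.01) / (3.84/√20.01 + 3.58/√48.00) = 0.8584/(0.8584 + 0.5167) = 0.624.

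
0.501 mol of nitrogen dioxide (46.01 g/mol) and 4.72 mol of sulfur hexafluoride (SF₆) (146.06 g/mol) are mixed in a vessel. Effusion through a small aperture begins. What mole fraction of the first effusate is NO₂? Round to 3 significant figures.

The effusion rate of species i is ∝ p_i/√M_i ∝ n_i/√M_i.
x_NO₂(eff) = (n_NO₂/√M_NO₂) / (n_NO₂/√M_NO₂ + n_SF₆/√M_SF₆)
= (0.501/√46.01) / (0.501/√46.01 + 4.72/√146.06) = 0.07386/(0.07386 + 0.3905) = 0.159.

0.159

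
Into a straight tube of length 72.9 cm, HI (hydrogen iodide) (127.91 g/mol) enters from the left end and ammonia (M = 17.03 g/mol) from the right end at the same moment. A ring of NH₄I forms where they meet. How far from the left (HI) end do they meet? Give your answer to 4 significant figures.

19.49 cm

Distances travelled in equal time are proportional to diffusion rates, so d_HI/d_NH₃ = √(M_NH₃/M_HI) = √(17.03/127.91) = 0.3649.
With d_HI + d_NH₃ = 72.9 cm, d_NH₃ = 72.9/(1 + 0.3649) = 53.41 cm.
d_HI = 72.9 − 53.41 = 19.49 cm.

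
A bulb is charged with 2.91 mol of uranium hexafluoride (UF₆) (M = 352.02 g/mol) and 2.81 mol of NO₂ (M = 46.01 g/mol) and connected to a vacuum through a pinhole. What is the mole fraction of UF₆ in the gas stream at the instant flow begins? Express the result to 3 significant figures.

Each component's effusion rate ∝ (its partial pressure)·(1/√M) ∝ n_i/√M_i.
So x_UF₆ in the escaping gas = (n_UF₆/√M_UF₆) / Σ(n_i/√M_i)
= (2.91/√352.02) / (2.91/√352.02 + 2.81/√46.01) = 0.1551/(0.1551 + 0.4143) = 0.272.

0.272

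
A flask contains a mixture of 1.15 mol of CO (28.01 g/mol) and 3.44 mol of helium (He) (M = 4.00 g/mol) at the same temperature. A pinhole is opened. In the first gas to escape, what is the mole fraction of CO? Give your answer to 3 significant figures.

Each component's effusion rate ∝ (its partial pressure)·(1/√M) ∝ n_i/√M_i.
So x_CO in the escaping gas = (n_CO/√M_CO) / Σ(n_i/√M_i)
= (1.15/√28.01) / (1.15/√28.01 + 3.44/√4.00) = 0.2173/(0.2173 + 1.720) = 0.112.

0.112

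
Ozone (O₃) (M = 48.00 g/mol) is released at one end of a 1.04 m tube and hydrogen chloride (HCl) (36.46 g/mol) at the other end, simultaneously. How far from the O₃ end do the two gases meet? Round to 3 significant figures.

In equal time, each gas travels a distance ∝ its rate ∝ 1/√M, so d_O₃/d_HCl = √(M_HCl/M_O₃) = √(36.46/48.00) = 0.8715.
With d_O₃ + d_HCl = 1.04 m, d_HCl = 1.04/(1 + 0.8715) = 0.5557 m.
d_O₃ = 1.04 − 0.5557 = 0.484 m.

0.484 m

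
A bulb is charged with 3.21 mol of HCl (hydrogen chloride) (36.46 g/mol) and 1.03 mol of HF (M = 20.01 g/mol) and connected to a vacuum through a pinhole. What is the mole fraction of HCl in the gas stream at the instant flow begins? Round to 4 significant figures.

Effusion rate of each component ∝ n_i/√M_i (partial pressure × 1/√M).
Mole fraction of HCl in the effusate = (n_HCl/√M_HCl) / (n_HCl/√M_HCl + n_HF/√M_HF)
= (3.21/√36.46) / (3.21/√36.46 + 1.03/√20.01) = 0.5316/(0.5316 + 0.2303) = 0.6978.

0.6978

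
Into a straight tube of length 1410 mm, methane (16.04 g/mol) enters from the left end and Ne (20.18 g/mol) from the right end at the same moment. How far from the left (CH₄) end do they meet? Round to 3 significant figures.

745 mm

Graham's law gives d_CH₄/d_Ne = rate_CH₄/rate_Ne = √(M_Ne/M_CH₄) = √(20.18/16.04) = 1.122.
With d_CH₄ + d_Ne = 1410 mm, d_Ne = 1410/(1 + 1.122) = 664.6 mm.
d_CH₄ = 1410 − 664.6 = 745 mm.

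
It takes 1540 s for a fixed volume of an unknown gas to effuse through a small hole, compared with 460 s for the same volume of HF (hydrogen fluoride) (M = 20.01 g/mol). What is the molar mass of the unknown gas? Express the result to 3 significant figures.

224 g/mol

Using Graham's law: t_X/t_HF = √(M_X/M_HF).
1540/460 = 3.348 = √(M_X/20.01)
M_X = 20.01 × 3.348² = 20.01 × 11.21 = 224 g/mol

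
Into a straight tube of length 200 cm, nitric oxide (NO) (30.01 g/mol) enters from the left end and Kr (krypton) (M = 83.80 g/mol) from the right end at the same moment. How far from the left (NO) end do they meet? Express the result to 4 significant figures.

125.1 cm

Distances travelled in equal time are proportional to diffusion rates, so d_NO/d_Kr = √(M_Kr/M_NO) = √(83.80/30.01) = 1.671.
With d_NO + d_Kr = 200 cm, d_Kr = 200/(1 + 1.671) = 74.88 cm.
d_NO = 200 − 74.88 = 125.1 cm.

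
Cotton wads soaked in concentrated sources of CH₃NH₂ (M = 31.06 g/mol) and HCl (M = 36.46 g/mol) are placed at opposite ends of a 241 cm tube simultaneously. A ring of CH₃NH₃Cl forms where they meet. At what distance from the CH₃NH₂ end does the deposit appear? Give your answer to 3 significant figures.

The fronts meet when d_CH₃NH₂ + d_HCl = L with d_CH₃NH₂/d_HCl = √(M_HCl/M_CH₃NH₂) (Graham's law). Here √(M_HCl/M_CH₃NH₂) = √(36.46/31.06) = 1.083.
With d_CH₃NH₂ + d_HCl = 241 cm, d_HCl = 241/(1 + 1.083) = 115.7 cm.
d_CH₃NH₂ = 241 − 115.7 = 125 cm.

125 cm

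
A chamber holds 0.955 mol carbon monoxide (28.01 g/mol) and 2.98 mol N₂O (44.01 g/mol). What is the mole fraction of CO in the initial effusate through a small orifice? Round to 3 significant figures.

0.287

Effusion rate of each component ∝ n_i/√M_i (partial pressure × 1/√M).
x_CO(eff) = (n_CO/√M_CO) / (n_CO/√M_CO + n_N₂O/√M_N₂O)
= (0.955/√28.01) / (0.955/√28.01 + 2.98/√44.01) = 0.1804/(0.1804 + 0.4492) = 0.287.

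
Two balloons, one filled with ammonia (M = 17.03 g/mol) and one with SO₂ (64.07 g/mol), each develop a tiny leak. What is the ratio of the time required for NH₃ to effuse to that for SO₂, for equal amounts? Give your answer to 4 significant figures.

0.5156

By Graham's law, t_NH₃/t_SO₂ = √(M_NH₃/M_SO₂) = √(17.03/64.07) = √0.2658 = 0.5156.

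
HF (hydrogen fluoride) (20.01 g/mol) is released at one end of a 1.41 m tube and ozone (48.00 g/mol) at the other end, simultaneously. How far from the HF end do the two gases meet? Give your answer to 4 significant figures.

0.8568 m

Distances travelled in equal time are proportional to diffusion rates, so d_HF/d_O₃ = √(M_O₃/M_HF) = √(48.00/20.01) = 1.549.
With d_HF + d_O₃ = 1.41 m, d_O₃ = 1.41/(1 + 1.549) = 0.5532 m.
d_HF = 1.41 − 0.5532 = 0.8568 m.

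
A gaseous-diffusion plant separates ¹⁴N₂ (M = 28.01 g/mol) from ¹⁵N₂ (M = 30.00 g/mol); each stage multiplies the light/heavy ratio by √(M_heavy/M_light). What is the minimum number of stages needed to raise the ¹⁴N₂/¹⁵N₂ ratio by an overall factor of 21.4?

90

Single-stage factor α = √(30.00/28.01), so ln α = ½ ln(1.07105) = 0.03432.
Need α^N ≥ 21.4 ⇒ N ≥ ln(21.4) / ln α = 3.063 / 0.03432 = 89.27.
So at least 90 stages are needed.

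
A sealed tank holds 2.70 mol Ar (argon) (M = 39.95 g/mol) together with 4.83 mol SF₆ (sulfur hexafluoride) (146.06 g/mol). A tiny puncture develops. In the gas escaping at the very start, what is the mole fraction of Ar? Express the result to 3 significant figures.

0.517

Each component's effusion rate ∝ (its partial pressure)·(1/√M) ∝ n_i/√M_i.
x_Ar(eff) = (n_Ar/√M_Ar) / (n_Ar/√M_Ar + n_SF₆/√M_SF₆)
= (2.70/√39.95) / (2.70/√39.95 + 4.83/√146.06) = 0.4272/(0.4272 + 0.3997) = 0.517.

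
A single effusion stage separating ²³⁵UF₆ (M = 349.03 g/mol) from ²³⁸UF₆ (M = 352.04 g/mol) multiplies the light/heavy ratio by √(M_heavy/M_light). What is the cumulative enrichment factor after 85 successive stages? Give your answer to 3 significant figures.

1.44

Overall factor = α^85 with α = √(352.04/349.03), i.e. (352.04/349.03)^(85/2).
= 1.00862^(85/2) = 1.44.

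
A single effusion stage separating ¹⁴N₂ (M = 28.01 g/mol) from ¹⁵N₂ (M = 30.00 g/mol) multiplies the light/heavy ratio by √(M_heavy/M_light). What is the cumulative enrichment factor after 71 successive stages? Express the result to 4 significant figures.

Each stage multiplies the ratio by α = √(30.00/28.01), so after 71 stages the overall factor is α^71 = (30.00/28.01)^(71/2).
= 1.07105^(71/2) = 11.43.

11.43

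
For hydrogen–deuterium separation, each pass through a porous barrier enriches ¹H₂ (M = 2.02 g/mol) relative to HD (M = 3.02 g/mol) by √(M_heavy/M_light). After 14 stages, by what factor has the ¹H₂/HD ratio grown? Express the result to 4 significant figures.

Overall factor = α^14 with α = √(3.02/2.02), i.e. (3.02/2.02)^(14/2).
= 1.49505^7 = 16.70.

16.70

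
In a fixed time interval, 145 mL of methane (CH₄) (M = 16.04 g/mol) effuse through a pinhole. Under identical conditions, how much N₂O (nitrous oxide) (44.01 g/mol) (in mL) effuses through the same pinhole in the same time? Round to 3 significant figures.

Since effusion rate ∝ 1/√M, rate_N₂O/rate_CH₄ = √(M_CH₄/M_N₂O) = √(16.04/44.01) = √0.3645 = 0.6037.
So the volume for N₂O is 145 × 0.6037 = 87.5 mL.

87.5 mL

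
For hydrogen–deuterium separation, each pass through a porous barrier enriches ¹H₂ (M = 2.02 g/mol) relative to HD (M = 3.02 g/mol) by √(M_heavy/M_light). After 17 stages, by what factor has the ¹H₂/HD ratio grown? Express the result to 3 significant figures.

30.5

The single-stage factor is √(M_heavy/M_light), so 17 stages give [√(3.02/2.02)]^17 = (3.02/2.02)^(17/2).
= 1.49505^(17/2) = 30.5.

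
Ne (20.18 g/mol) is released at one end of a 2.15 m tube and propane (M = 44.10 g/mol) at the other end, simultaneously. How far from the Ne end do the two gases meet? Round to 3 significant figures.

The fronts meet when d_Ne + d_C₃H₈ = L with d_Ne/d_C₃H₈ = √(M_C₃H₈/M_Ne) (Graham's law). Here √(M_C₃H₈/M_Ne) = √(44.10/20.18) = 1.478.
With d_Ne + d_C₃H₈ = 2.15 m, d_C₃H₈ = 2.15/(1 + 1.478) = 0.8675 m.
d_Ne = 2.15 − 0.8675 = 1.28 m.

1.28 m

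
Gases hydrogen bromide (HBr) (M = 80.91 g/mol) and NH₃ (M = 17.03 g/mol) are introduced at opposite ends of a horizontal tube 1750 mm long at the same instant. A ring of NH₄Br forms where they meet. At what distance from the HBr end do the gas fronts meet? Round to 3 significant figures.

550 mm

Distances travelled in equal time are proportional to diffusion rates, so d_HBr/d_NH₃ = √(M_NH₃/M_HBr) = √(17.03/80.91) = 0.4588.
With d_HBr + d_NH₃ = 1750 mm, d_NH₃ = 1750/(1 + 0.4588) = 1200 mm.
d_HBr = 1750 − 1200 = 550 mm.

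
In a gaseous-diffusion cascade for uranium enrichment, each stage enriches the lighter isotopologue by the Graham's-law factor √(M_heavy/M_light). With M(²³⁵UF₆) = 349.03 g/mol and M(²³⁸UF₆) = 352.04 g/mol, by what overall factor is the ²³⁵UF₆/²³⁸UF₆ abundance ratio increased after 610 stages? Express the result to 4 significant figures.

Overall factor = α^610 with α = √(352.04/349.03), i.e. (352.04/349.03)^(610/2).
= 1.00862^305 = 13.72.

13.72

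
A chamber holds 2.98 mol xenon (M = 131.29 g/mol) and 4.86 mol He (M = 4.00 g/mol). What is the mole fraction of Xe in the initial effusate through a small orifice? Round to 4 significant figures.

0.09668

Rate_i ∝ x_i/√M_i (Graham's law weighted by mole fraction), so the effusate composition follows n_i/√M_i.
x_Xe(eff) = (n_Xe/√M_Xe) / (n_Xe/√M_Xe + n_He/√M_He)
= (2.98/√131.29) / (2.98/√131.29 + 4.86/√4.00) = 0.2601/(0.2601 + 2.430) = 0.09668.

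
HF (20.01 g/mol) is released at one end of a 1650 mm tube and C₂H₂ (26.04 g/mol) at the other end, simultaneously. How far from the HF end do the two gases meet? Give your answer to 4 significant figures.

In equal time, each gas travels a distance ∝ its rate ∝ 1/√M, so d_HF/d_C₂H₂ = √(M_C₂H₂/M_HF) = √(26.04/20.01) = 1.141.
With d_HF + d_C₂H₂ = 1650 mm, d_C₂H₂ = 1650/(1 + 1.141) = 770.8 mm.
d_HF = 1650 − 770.8 = 879.2 mm.

879.2 mm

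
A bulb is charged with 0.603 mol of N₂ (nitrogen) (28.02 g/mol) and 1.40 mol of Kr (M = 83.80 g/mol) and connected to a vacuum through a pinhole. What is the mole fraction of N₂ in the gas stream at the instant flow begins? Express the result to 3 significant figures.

The effusion rate of species i is ∝ p_i/√M_i ∝ n_i/√M_i.
x_N₂(eff) = (n_N₂/√M_N₂) / (n_N₂/√M_N₂ + n_Kr/√M_Kr)
= (0.603/√28.02) / (0.603/√28.02 + 1.40/√83.80) = 0.1139/(0.1139 + 0.1529) = 0.427.

0.427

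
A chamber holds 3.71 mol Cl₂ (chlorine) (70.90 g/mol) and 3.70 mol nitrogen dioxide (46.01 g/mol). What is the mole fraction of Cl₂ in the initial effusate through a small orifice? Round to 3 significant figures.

Effusion rate of each component ∝ n_i/√M_i (partial pressure × 1/√M).
Mole fraction of Cl₂ in the effusate = (n_Cl₂/√M_Cl₂) / (n_Cl₂/√M_Cl₂ + n_NO₂/√M_NO₂)
= (3.71/√70.90) / (3.71/√70.90 + 3.70/√46.01) = 0.4406/(0.4406 + 0.5455) = 0.447.

0.447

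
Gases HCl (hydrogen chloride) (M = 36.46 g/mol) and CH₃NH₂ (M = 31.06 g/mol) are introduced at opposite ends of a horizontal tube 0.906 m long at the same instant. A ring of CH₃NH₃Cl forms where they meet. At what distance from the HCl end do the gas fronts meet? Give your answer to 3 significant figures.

Distances travelled in equal time are proportional to diffusion rates, so d_HCl/d_CH₃NH₂ = √(M_CH₃NH₂/M_HCl) = √(31.06/36.46) = 0.9230.
With d_HCl + d_CH₃NH₂ = 0.906 m, d_CH₃NH₂ = 0.906/(1 + 0.9230) = 0.4711 m.
d_HCl = 0.906 − 0.4711 = 0.435 m.

0.435 m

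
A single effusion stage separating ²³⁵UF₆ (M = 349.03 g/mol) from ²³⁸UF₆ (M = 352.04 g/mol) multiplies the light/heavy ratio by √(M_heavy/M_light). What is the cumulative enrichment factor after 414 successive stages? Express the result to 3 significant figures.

Each stage multiplies the ratio by α = √(352.04/349.03), so after 414 stages the overall factor is α^414 = (352.04/349.03)^(414/2).
= 1.00862^207 = 5.92.

5.92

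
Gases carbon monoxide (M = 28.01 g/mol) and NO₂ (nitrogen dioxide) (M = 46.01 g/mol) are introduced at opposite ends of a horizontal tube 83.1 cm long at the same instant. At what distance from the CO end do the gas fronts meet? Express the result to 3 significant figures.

46.7 cm

In equal time, each gas travels a distance ∝ its rate ∝ 1/√M, so d_CO/d_NO₂ = √(M_NO₂/M_CO) = √(46.01/28.01) = 1.282.
With d_CO + d_NO₂ = 83.1 cm, d_NO₂ = 83.1/(1 + 1.282) = 36.42 cm.
d_CO = 83.1 − 36.42 = 46.7 cm.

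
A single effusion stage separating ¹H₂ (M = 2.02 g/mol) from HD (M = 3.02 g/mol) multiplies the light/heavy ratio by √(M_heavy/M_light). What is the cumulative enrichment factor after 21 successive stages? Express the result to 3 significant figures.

68.2

Each stage multiplies the ratio by α = √(3.02/2.02), so after 21 stages the overall factor is α^21 = (3.02/2.02)^(21/2).
= 1.49505^(21/2) = 68.2.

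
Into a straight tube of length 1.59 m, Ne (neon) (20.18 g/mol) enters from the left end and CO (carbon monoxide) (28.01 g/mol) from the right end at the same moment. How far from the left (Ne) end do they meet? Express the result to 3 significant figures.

Distances travelled in equal time are proportional to diffusion rates, so d_Ne/d_CO = √(M_CO/M_Ne) = √(28.01/20.18) = 1.178.
With d_Ne + d_CO = 1.59 m, d_CO = 1.59/(1 + 1.178) = 0.7300 m.
d_Ne = 1.59 − 0.7300 = 0.860 m.

0.860 m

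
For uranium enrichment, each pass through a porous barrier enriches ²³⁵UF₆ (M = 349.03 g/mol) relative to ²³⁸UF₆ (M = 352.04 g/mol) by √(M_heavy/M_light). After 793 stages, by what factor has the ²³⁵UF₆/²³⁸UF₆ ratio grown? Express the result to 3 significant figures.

Each stage multiplies the ratio by α = √(352.04/349.03), so after 793 stages the overall factor is α^793 = (352.04/349.03)^(793/2).
= 1.00862^(793/2) = 30.1.

30.1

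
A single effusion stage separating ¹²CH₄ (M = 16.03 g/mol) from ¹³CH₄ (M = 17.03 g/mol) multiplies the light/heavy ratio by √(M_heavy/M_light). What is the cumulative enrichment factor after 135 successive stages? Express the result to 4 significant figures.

59.43

After 135 stages the ratio has grown by (√(17.03/16.03))^135 = (17.03/16.03)^(135/2).
= 1.06238^(135/2) = 59.43.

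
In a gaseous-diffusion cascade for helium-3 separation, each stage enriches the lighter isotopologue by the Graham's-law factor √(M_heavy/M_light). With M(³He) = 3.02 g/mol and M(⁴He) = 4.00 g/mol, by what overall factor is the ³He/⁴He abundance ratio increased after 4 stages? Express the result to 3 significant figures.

1.75

Overall factor = α^4 with α = √(4.00/3.02), i.e. (4.00/3.02)^(4/2).
= 1.32450^2 = 1.75.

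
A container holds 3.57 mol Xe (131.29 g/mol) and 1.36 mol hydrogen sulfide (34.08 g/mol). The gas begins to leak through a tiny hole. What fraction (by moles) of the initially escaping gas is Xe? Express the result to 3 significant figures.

Effusion rate of each component ∝ n_i/√M_i (partial pressure × 1/√M).
x_Xe(eff) = (n_Xe/√M_Xe) / (n_Xe/√M_Xe + n_H₂S/√M_H₂S)
= (3.57/√131.29) / (3.57/√131.29 + 1.36/√34.08) = 0.3116/(0.3116 + 0.2330) = 0.572.

0.572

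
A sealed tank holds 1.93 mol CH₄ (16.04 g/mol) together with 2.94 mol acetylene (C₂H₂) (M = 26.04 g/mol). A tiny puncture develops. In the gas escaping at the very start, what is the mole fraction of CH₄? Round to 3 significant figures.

Each component's effusion rate ∝ (its partial pressure)·(1/√M) ∝ n_i/√M_i.
Mole fraction of CH₄ in the effusate = (n_CH₄/√M_CH₄) / (n_CH₄/√M_CH₄ + n_C₂H₂/√M_C₂H₂)
= (1.93/√16.04) / (1.93/√16.04 + 2.94/√26.04) = 0.4819/(0.4819 + 0.5761) = 0.455.

0.455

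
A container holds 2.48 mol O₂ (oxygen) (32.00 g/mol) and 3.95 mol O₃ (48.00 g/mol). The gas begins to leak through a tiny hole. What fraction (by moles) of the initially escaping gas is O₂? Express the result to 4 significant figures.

0.4347

The effusion rate of species i is ∝ p_i/√M_i ∝ n_i/√M_i.
x_O₂(eff) = (n_O₂/√M_O₂) / (n_O₂/√M_O₂ + n_O₃/√M_O₃)
= (2.48/√32.00) / (2.48/√32.00 + 3.95/√48.00) = 0.4384/(0.4384 + 0.5701) = 0.4347.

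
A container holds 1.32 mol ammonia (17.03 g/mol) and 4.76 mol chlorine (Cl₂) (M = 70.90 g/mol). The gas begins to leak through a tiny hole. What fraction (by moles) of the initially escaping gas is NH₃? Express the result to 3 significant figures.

0.361

Each component's effusion rate ∝ (its partial pressure)·(1/√M) ∝ n_i/√M_i.
So x_NH₃ in the escaping gas = (n_NH₃/√M_NH₃) / Σ(n_i/√M_i)
= (1.32/√17.03) / (1.32/√17.03 + 4.76/√70.90) = 0.3199/(0.3199 + 0.5653) = 0.361.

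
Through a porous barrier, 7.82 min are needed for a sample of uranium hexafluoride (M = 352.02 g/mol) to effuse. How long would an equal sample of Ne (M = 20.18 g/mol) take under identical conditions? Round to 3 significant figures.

1.87 min

Since effusion rate ∝ 1/√M, t_Ne/t_UF₆ = √(M_Ne/M_UF₆) = √(20.18/352.02) = √0.05733 = 0.2394.
So the time for Ne is 7.82 × 0.2394 = 1.87 min.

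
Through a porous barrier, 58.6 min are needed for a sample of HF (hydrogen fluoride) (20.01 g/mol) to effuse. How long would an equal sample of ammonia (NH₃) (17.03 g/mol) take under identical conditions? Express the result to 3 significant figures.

54.1 min

Since effusion rate ∝ 1/√M, t_NH₃/t_HF = √(M_NH₃/M_HF) = √(17.03/20.01) = √0.8511 = 0.9225.
So the time for NH₃ is 58.6 × 0.9225 = 54.1 min.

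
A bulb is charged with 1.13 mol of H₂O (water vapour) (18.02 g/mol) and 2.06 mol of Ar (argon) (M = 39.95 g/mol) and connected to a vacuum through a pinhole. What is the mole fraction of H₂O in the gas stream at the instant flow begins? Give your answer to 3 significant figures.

Each component's effusion rate ∝ (its partial pressure)·(1/√M) ∝ n_i/√M_i.
So x_H₂O in the escaping gas = (n_H₂O/√M_H₂O) / Σ(n_i/√M_i)
= (1.13/√18.02) / (1.13/√18.02 + 2.06/√39.95) = 0.2662/(0.2662 + 0.3259) = 0.450.

0.450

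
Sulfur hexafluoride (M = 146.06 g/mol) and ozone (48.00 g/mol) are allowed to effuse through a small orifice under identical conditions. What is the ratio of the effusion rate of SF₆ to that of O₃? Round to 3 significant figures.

0.573

From Graham's law, rate_SF₆/rate_O₃ = √(M_O₃/M_SF₆) = √(48.00/146.06) = √0.3286 = 0.573.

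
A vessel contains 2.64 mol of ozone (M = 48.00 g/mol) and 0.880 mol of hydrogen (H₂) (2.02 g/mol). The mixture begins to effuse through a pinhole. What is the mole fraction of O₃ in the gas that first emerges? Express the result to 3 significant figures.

0.381

Each component's effusion rate ∝ (its partial pressure)·(1/√M) ∝ n_i/√M_i.
x_O₃(eff) = (n_O₃/√M_O₃) / (n_O₃/√M_O₃ + n_H₂/√M_H₂)
= (2.64/√48.00) / (2.64/√48.00 + 0.880/√2.02) = 0.3811/(0.3811 + 0.6192) = 0.381.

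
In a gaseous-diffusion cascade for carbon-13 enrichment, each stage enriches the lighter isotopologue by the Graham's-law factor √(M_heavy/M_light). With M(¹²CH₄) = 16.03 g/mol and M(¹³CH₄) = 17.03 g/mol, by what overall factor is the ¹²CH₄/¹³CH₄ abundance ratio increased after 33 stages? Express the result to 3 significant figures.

2.71

Overall factor = α^33 with α = √(17.03/16.03), i.e. (17.03/16.03)^(33/2).
= 1.06238^(33/2) = 2.71.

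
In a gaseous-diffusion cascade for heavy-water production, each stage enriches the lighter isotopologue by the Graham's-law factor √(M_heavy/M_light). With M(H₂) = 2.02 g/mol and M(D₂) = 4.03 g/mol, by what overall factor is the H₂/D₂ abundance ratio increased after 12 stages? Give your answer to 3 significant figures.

After 12 stages the ratio has grown by (√(4.03/2.02))^12 = (4.03/2.02)^(12/2).
= 1.99505^6 = 63.1.

63.1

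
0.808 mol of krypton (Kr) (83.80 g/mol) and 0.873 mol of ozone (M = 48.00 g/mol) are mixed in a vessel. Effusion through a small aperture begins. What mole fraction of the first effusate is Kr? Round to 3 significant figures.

Each component's effusion rate ∝ (its partial pressure)·(1/√M) ∝ n_i/√M_i.
Mole fraction of Kr in the effusate = (n_Kr/√M_Kr) / (n_Kr/√M_Kr + n_O₃/√M_O₃)
= (0.808/√83.80) / (0.808/√83.80 + 0.873/√48.00) = 0.08827/(0.08827 + 0.1260) = 0.412.

0.412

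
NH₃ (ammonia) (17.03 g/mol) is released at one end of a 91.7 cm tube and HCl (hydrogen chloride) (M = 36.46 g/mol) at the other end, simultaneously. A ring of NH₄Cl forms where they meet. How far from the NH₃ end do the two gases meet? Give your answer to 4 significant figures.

54.47 cm

Graham's law gives d_NH₃/d_HCl = rate_NH₃/rate_HCl = √(M_HCl/M_NH₃) = √(36.46/17.03) = 1.463.
With d_NH₃ + d_HCl = 91.7 cm, d_HCl = 91.7/(1 + 1.463) = 37.23 cm.
d_NH₃ = 91.7 − 37.23 = 54.47 cm.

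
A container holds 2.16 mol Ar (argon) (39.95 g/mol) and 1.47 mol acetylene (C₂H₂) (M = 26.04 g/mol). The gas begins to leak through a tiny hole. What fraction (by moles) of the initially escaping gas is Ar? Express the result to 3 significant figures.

0.543

The effusion rate of species i is ∝ p_i/√M_i ∝ n_i/√M_i.
Mole fraction of Ar in the effusate = (n_Ar/√M_Ar) / (n_Ar/√M_Ar + n_C₂H₂/√M_C₂H₂)
= (2.16/√39.95) / (2.16/√39.95 + 1.47/√26.04) = 0.3417/(0.3417 + 0.2881) = 0.543.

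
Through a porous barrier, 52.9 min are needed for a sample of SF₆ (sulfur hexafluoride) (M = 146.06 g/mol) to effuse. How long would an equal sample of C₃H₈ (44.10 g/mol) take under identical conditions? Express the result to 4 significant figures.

29.07 min

Since effusion rate ∝ 1/√M, t_C₃H₈/t_SF₆ = √(M_C₃H₈/M_SF₆) = √(44.10/146.06) = √0.3019 = 0.5495.
So the time for C₃H₈ is 52.9 × 0.5495 = 29.07 min.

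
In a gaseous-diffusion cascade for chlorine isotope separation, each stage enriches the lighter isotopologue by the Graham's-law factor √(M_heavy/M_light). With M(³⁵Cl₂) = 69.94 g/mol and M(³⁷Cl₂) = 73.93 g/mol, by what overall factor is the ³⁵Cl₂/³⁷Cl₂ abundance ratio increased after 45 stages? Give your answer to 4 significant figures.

Each stage multiplies the ratio by α = √(73.93/69.94), so after 45 stages the overall factor is α^45 = (73.93/69.94)^(45/2).
= 1.05705^(45/2) = 3.484.

3.484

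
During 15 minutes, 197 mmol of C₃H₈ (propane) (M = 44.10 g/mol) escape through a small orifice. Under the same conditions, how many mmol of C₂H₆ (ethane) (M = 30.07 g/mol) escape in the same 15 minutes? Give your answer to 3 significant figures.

239 mmol

Since effusion rate ∝ 1/√M, rate_C₂H₆/rate_C₃H₈ = √(M_C₃H₈/M_C₂H₆) = √(44.10/30.07) = √1.467 = 1.211.
So the amount for C₂H₆ is 197 × 1.211 = 239 mmol.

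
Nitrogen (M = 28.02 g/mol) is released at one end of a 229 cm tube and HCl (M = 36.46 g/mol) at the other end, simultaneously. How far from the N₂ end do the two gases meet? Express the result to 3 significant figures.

In equal time, each gas travels a distance ∝ its rate ∝ 1/√M, so d_N₂/d_HCl = √(M_HCl/M_N₂) = √(36.46/28.02) = 1.141.
With d_N₂ + d_HCl = 229 cm, d_HCl = 229/(1 + 1.141) = 107.0 cm.
d_N₂ = 229 − 107.0 = 122 cm.

122 cm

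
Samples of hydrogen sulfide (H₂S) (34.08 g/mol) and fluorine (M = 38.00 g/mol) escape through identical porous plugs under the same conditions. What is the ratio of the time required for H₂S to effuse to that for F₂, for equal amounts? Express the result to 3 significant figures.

Using Graham's law: t_H₂S/t_F₂ = √(M_H₂S/M_F₂) = √(34.08/38.00) = √0.8968 = 0.947.

0.947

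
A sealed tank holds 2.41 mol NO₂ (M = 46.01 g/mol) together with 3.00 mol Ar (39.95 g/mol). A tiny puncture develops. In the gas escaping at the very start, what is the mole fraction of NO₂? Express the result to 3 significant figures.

The effusion rate of species i is ∝ p_i/√M_i ∝ n_i/√M_i.
So x_NO₂ in the escaping gas = (n_NO₂/√M_NO₂) / Σ(n_i/√M_i)
= (2.41/√46.01) / (2.41/√46.01 + 3.00/√39.95) = 0.3553/(0.3553 + 0.4746) = 0.428.

0.428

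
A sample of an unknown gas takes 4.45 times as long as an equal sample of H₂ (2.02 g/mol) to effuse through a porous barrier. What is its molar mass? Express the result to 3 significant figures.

From Graham's law, t_X/t_H₂ = √(M_X/M_H₂).
4.45 = √(M_X/2.02)
M_X = 2.02 × 4.45² = 2.02 × 19.80 = 40.0 g/mol

40.0 g/mol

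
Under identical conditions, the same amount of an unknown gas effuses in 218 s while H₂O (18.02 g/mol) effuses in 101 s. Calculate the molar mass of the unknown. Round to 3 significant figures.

By Graham's law, t_X/t_H₂O = √(M_X/M_H₂O).
218/101 = 2.158 = √(M_X/18.02)
M_X = 18.02 × 2.158² = 18.02 × 4.659 = 84.0 g/mol

84.0 g/mol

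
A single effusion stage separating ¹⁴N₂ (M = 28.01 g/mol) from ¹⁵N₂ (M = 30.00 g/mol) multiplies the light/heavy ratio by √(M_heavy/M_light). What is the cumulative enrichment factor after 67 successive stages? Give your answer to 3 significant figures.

After 67 stages the ratio has grown by (√(30.00/28.01))^67 = (30.00/28.01)^(67/2).
= 1.07105^(67/2) = 9.97.

9.97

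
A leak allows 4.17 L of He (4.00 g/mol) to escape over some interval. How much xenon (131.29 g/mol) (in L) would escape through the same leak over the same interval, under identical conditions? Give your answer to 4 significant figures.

0.7279 L

Graham's law gives rate_Xe/rate_He = √(M_He/M_Xe) = √(4.00/131.29) = √0.03047 = 0.1745.
So the volume for Xe is 4.17 × 0.1745 = 0.7279 L.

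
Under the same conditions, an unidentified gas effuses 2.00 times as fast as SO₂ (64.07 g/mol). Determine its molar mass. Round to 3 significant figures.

Using Graham's law: rate_X/rate_SO₂ = √(M_SO₂/M_X).
2.00 = √(64.07/M_X)
M_X = 64.07 / 2.00² = 64.07 / 4.000 = 16.0 g/mol

16.0 g/mol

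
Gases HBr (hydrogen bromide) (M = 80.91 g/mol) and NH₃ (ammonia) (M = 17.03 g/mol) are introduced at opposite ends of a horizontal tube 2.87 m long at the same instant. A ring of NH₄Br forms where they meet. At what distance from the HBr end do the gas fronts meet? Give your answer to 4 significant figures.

The fronts meet when d_HBr + d_NH₃ = L with d_HBr/d_NH₃ = √(M_NH₃/M_HBr) (Graham's law). Here √(M_NH₃/M_HBr) = √(17.03/80.91) = 0.4588.
With d_HBr + d_NH₃ = 2.87 m, d_NH₃ = 2.87/(1 + 0.4588) = 1.967 m.
d_HBr = 2.87 − 1.967 = 0.9026 m.

0.9026 m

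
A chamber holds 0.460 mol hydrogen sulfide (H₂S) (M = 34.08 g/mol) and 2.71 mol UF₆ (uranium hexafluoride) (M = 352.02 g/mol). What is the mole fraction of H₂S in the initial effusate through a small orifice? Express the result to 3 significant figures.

0.353

Rate_i ∝ x_i/√M_i (Graham's law weighted by mole fraction), so the effusate composition follows n_i/√M_i.
Mole fraction of H₂S in the effusate = (n_H₂S/√M_H₂S) / (n_H₂S/√M_H₂S + n_UF₆/√M_UF₆)
= (0.460/√34.08) / (0.460/√34.08 + 2.71/√352.02) = 0.07880/(0.07880 + 0.1444) = 0.353.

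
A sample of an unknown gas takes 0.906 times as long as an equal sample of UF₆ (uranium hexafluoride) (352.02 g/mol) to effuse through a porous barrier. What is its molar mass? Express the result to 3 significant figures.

Since effusion rate ∝ 1/√M, t_X/t_UF₆ = √(M_X/M_UF₆).
0.906 = √(M_X/352.02)
M_X = 352.02 × 0.906² = 352.02 × 0.8208 = 289 g/mol

289 g/mol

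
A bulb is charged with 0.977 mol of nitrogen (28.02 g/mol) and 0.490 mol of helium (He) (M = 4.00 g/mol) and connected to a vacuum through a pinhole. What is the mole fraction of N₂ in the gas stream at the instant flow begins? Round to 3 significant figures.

0.430

Each component's effusion rate ∝ (its partial pressure)·(1/√M) ∝ n_i/√M_i.
So x_N₂ in the escaping gas = (n_N₂/√M_N₂) / Σ(n_i/√M_i)
= (0.977/√28.02) / (0.977/√28.02 + 0.490/√4.00) = 0.1846/(0.1846 + 0.2450) = 0.430.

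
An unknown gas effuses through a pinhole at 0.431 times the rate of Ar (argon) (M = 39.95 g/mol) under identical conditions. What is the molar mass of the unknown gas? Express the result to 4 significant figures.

215.1 g/mol

By Graham's law, rate_X/rate_Ar = √(M_Ar/M_X).
0.431 = √(39.95/M_X)
M_X = 39.95 / 0.431² = 39.95 / 0.1858 = 215.1 g/mol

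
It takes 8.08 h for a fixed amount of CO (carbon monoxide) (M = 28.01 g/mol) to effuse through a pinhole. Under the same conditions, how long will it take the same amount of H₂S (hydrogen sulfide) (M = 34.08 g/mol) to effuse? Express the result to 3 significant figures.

8.91 h

From Graham's law, t_H₂S/t_CO = √(M_H₂S/M_CO) = √(34.08/28.01) = √1.217 = 1.103.
So the time for H₂S is 8.08 × 1.103 = 8.91 h.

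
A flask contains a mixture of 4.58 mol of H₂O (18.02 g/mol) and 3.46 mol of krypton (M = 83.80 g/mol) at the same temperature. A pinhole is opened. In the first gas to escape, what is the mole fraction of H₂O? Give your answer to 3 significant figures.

0.741

Each component's effusion rate ∝ (its partial pressure)·(1/√M) ∝ n_i/√M_i.
x_H₂O(eff) = (n_H₂O/√M_H₂O) / (n_H₂O/√M_H₂O + n_Kr/√M_Kr)
= (4.58/√18.02) / (4.58/√18.02 + 3.46/√83.80) = 1.079/(1.079 + 0.3780) = 0.741.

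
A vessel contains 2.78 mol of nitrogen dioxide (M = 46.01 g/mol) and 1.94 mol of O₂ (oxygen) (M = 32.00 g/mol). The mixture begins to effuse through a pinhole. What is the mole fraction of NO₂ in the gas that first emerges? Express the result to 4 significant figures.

0.5444

Effusion rate of each component ∝ n_i/√M_i (partial pressure × 1/√M).
So x_NO₂ in the escaping gas = (n_NO₂/√M_NO₂) / Σ(n_i/√M_i)
= (2.78/√46.01) / (2.78/√46.01 + 1.94/√32.00) = 0.4098/(0.4098 + 0.3429) = 0.5444.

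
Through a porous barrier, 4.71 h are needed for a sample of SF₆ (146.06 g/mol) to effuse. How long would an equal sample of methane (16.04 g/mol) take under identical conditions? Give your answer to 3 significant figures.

1.56 h

Graham's law gives t_CH₄/t_SF₆ = √(M_CH₄/M_SF₆) = √(16.04/146.06) = √0.1098 = 0.3314.
So the time for CH₄ is 4.71 × 0.3314 = 1.56 h.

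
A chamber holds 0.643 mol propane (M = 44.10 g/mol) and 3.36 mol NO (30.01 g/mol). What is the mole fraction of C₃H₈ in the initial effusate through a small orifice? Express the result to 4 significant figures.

Each component's effusion rate ∝ (its partial pressure)·(1/√M) ∝ n_i/√M_i.
x_C₃H₈(eff) = (n_C₃H₈/√M_C₃H₈) / (n_C₃H₈/√M_C₃H₈ + n_NO/√M_NO)
= (0.643/√44.10) / (0.643/√44.10 + 3.36/√30.01) = 0.09683/(0.09683 + 0.6133) = 0.1363.

0.1363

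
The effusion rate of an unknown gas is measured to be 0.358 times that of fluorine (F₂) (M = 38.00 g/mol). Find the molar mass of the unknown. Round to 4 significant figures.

296.5 g/mol

By Graham's law, rate_X/rate_F₂ = √(M_F₂/M_X).
0.358 = √(38.00/M_X)
M_X = 38.00 / 0.358² = 38.00 / 0.1282 = 296.5 g/mol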